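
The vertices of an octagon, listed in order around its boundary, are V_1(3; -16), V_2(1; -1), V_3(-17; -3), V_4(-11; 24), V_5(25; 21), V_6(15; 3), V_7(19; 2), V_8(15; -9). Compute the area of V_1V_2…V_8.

V_1→V_2: (3)(-1) − (1)(-16) = 13
V_2→V_3: (1)(-3) − (-17)(-1) = -20
V_3→V_4: (-17)(24) − (-11)(-3) = -441
V_4→V_5: (-11)(21) − (25)(24) = -831
V_5→V_6: (25)(3) − (15)(21) = -240
V_6→V_7: (15)(2) − (19)(3) = -27
V_7→V_8: (19)(-9) − (15)(2) = -201
V_8→V_1: (15)(-16) − (3)(-9) = -213
Σ = -1960
Area = |Σ|/2 = 980.

980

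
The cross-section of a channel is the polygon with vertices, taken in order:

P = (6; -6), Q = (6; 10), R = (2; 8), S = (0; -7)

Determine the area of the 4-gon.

Cross-terms: 96, 28, -14, 42  ⇒  Σ = 152
Area = |Σ|/2 = 76.

76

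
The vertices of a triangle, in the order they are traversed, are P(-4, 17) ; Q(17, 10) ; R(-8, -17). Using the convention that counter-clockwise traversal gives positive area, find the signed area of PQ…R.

-371

Σ = (-329) + (-209) + (-204) = -742
Signed area = Σ/2 = -371 (negative ⇒ clockwise traversal).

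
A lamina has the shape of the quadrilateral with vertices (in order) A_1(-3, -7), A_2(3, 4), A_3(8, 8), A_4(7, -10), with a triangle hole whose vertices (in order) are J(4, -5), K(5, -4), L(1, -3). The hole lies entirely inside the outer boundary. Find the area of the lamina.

Outer boundary:
Apply the shoelace formula: 2A = Σ (x_i·y_{i+1} − x_{i+1}·y_i), indices taken mod 4.
Σ = (9) + (-8) + (-136) + (-79) = -214
Area = |Σ|/2 = 107.
Hole:
Apply the shoelace formula: 2A = Σ (x_i·y_{i+1} − x_{i+1}·y_i), indices taken mod 3.
Σ = (9) + (-11) + (7) = 5
Area = |Σ|/2 = 2.5.
Net area = 107 − 2.5 = 104.5.

104.5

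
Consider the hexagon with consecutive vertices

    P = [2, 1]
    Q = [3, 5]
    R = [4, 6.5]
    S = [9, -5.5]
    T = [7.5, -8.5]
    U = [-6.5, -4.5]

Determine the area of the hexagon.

97.875

Apply the shoelace (surveyor's) formula: 2A = Σ (x_i·y_{i+1} − x_{i+1}·y_i), indices taken mod 6.
Cross-terms: 7, -0.5, -80.5, -35.25, -89, 2.5  ⇒  Σ = -195.75
Area = |Σ|/2 = 97.875.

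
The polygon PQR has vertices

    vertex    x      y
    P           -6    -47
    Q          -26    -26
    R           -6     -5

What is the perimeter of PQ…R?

|PQ| = √((-20)² + (21)²) = √841 = 29
|QR| = √((20)² + (21)²) = √841 = 29
|RP| = √((0)² + (-42)²) = √1764 = 42
Perimeter = 29 + 29 + 42 = 100.

100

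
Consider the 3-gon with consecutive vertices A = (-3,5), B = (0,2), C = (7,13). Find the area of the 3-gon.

27

Σ = (-6) + (-14) + (74) = 54
Area = |Σ|/2 = 27.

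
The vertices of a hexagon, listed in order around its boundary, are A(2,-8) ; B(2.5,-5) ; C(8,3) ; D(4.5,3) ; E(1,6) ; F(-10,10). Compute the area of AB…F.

Apply the shoelace formula: 2A = Σ (x_i·y_{i+1} − x_{i+1}·y_i), indices taken mod 6.
Cross-terms: 10, 47.5, 10.5, 24, 70, 60  ⇒  Σ = 222
Area = |Σ|/2 = 111.

111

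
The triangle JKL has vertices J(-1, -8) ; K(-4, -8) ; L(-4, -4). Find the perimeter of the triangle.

12

|JK| = √((-3)² + (0)²) = √9 = 3
|KL| = √((0)² + (4)²) = √16 = 4
|LJ| = √((3)² + (-4)²) = √25 = 5
Perimeter = 3 + 4 + 5 = 12.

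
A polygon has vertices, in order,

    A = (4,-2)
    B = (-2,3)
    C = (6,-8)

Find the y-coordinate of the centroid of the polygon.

Apply the shoelace (surveyor's) formula. First the cross-terms c_i = x_i·y_{i+1} − x_{i+1}·y_i:
  8, -2, 20  ⇒  2A = 26, A = 13.
Then Σ (y_i + y_{i+1})·c_i = -182, so ȳ = -182 / (6·13) = -7/3.

-7/3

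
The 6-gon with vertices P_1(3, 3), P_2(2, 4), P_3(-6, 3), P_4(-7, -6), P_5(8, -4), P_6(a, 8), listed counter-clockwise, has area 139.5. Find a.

Write out the shoelace sum; only the two edges meeting at P_6 involve a:
2·Area = [(8·8 − a·(-4)) + (a·3 − 3·8)] + 169
       = 7·a + 209 = 279
⇒ a = 10.

10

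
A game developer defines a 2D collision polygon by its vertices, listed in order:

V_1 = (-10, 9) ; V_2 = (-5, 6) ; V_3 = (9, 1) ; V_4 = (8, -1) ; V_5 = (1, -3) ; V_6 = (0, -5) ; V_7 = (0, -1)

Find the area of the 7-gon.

Σ = (-15) + (-59) + (-17) + (-23) + (-5) + (0) + (-10) = -129
Area = |Σ|/2 = 64.5.

64.5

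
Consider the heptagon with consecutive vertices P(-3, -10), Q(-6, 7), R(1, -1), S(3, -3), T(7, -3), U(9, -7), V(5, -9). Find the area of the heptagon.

Apply the shoelace formula: 2A = Σ (x_i·y_{i+1} − x_{i+1}·y_i), indices taken mod 7.
Σ = (-81) + (-1) + (0) + (12) + (-22) + (-46) + (-77) = -215
Area = |Σ|/2 = 107.5.

107.5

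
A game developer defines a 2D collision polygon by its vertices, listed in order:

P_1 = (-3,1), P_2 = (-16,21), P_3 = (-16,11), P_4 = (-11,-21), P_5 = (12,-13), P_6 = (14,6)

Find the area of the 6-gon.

Apply the surveyor's formula: 2A = Σ (x_i·y_{i+1} − x_{i+1}·y_i), indices taken mod 6.
Cross-terms: -47, 160, 457, 395, 254, 32  ⇒  Σ = 1251
Area = |Σ|/2 = 625.5.

625.5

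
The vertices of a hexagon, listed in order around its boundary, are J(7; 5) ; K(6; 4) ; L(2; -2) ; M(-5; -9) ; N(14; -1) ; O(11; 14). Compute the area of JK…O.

Apply the shoelace (surveyor's) formula: 2A = Σ (x_i·y_{i+1} − x_{i+1}·y_i), indices taken mod 6.
Σ = (-2) + (-20) + (-28) + (131) + (207) + (-43) = 245
Area = |Σ|/2 = 122.5.

122.5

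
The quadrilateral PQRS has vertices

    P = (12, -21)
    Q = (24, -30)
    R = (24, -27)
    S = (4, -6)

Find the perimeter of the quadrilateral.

64

|PQ| = √((12)² + (-9)²) = √225 = 15
|QR| = √((0)² + (3)²) = √9 = 3
|RS| = √((-20)² + (21)²) = √841 = 29
|SP| = √((8)² + (-15)²) = √289 = 17
Perimeter = 15 + 3 + 29 + 17 = 64.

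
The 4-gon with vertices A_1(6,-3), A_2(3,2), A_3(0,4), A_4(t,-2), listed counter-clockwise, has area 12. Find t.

Write out the shoelace sum; only the two edges meeting at A_4 involve t:
2·Area = [(0·(-2) − t·4) + (t·(-3) − 6·(-2))] + 33
       = -7·t + 45 = 24
⇒ t = 3.

3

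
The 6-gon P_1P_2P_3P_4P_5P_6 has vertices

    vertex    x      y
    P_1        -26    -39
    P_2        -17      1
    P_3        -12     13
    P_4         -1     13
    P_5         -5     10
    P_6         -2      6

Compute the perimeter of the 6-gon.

126

|P_1P_2| = √((9)² + (40)²) = √1681 = 41
|P_2P_3| = √((5)² + (12)²) = √169 = 13
|P_3P_4| = √((11)² + (0)²) = √121 = 11
|P_4P_5| = √((-4)² + (-3)²) = √25 = 5
|P_5P_6| = √((3)² + (-4)²) = √25 = 5
|P_6P_1| = √((-24)² + (-45)²) = √2601 = 51
Perimeter = 41 + 13 + 11 + 5 + 5 + 51 = 126.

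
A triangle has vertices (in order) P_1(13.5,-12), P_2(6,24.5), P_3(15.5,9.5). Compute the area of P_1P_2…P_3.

117.125

Apply the shoelace formula: 2A = Σ (x_i·y_{i+1} − x_{i+1}·y_i), indices taken mod 3.
Σ = (402.75) + (-322.75) + (-314.25) = -234.25
Area = |Σ|/2 = 117.125.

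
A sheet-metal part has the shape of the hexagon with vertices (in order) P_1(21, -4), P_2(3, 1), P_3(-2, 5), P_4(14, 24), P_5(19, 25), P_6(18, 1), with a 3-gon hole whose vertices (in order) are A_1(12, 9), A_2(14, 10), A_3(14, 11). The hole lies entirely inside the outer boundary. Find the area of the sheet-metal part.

Outer boundary:
Apply Gauss's area formula: 2A = Σ (x_i·y_{i+1} − x_{i+1}·y_i), indices taken mod 6.
Σ = (33) + (17) + (-118) + (-106) + (-431) + (-93) = -698
Area = |Σ|/2 = 349.
Hole:
Cross-terms: -6, 14, -6  ⇒  Σ = 2
Area = |Σ|/2 = 1.
Net area = 349 − 1 = 348.

348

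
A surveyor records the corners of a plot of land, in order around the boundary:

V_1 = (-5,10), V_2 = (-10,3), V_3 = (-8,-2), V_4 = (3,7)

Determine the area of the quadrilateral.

72

Apply the surveyor's formula: 2A = Σ (x_i·y_{i+1} − x_{i+1}·y_i), indices taken mod 4.
Σ = (85) + (44) + (-50) + (65) = 144
Area = |Σ|/2 = 72.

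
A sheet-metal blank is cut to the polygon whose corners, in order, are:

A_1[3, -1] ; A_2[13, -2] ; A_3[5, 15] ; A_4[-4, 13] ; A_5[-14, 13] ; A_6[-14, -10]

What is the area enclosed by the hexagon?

416.5

Apply the shoelace formula: 2A = Σ (x_i·y_{i+1} − x_{i+1}·y_i), indices taken mod 6.
A_1→A_2: (3)(-2) − (13)(-1) = 7
A_2→A_3: (13)(15) − (5)(-2) = 205
A_3→A_4: (5)(13) − (-4)(15) = 125
A_4→A_5: (-4)(13) − (-14)(13) = 130
A_5→A_6: (-14)(-10) − (-14)(13) = 322
A_6→A_1: (-14)(-1) − (3)(-10) = 44
Σ = 833
Area = |Σ|/2 = 416.5.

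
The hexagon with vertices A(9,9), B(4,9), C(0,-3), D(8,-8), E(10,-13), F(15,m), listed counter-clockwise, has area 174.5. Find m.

The doubled signed area Σ (x_i y_{i+1} − x_{i+1} y_i) is linear in m.
With m=0 it equals 363; the coefficient of m is 1 (from the two edges through F).
So 1·m + 363 = 2·174.5 = 349 ⇒ m = -14.

-14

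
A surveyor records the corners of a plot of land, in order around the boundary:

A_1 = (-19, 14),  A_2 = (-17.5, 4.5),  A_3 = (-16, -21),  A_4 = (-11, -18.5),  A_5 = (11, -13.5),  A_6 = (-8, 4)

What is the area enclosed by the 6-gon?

A_1→A_2: (-19)(4.5) − (-17.5)(14) = 159.5
A_2→A_3: (-17.5)(-21) − (-16)(4.5) = 439.5
A_3→A_4: (-16)(-18.5) − (-11)(-21) = 65
A_4→A_5: (-11)(-13.5) − (11)(-18.5) = 352
A_5→A_6: (11)(4) − (-8)(-13.5) = -64
A_6→A_1: (-8)(14) − (-19)(4) = -36
Σ = 916
Area = |Σ|/2 = 458.

458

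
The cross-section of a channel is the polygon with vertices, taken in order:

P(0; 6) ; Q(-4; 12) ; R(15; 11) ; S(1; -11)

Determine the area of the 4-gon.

185

P→Q: (0)(12) − (-4)(6) = 24
Q→R: (-4)(11) − (15)(12) = -224
R→S: (15)(-11) − (1)(11) = -176
S→P: (1)(6) − (0)(-11) = 6
Σ = -370
Area = |Σ|/2 = 185.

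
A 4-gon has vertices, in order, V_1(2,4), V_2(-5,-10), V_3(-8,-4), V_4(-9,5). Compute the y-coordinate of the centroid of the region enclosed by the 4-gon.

Apply the shoelace (surveyor's) formula. First the cross-terms c_i = x_i·y_{i+1} − x_{i+1}·y_i:
  0, -60, -76, -46  ⇒  2A = -182, A = -91.
Then Σ (y_i + y_{i+1})·c_i = 350, so ȳ = 350 / (6·(-91)) = -25/39.

-25/39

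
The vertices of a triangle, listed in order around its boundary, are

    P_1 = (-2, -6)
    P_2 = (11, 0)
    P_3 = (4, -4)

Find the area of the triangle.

5

Apply the shoelace formula: 2A = Σ (x_i·y_{i+1} − x_{i+1}·y_i), indices taken mod 3.
P_1→P_2: (-2)(0) − (11)(-6) = 66
P_2→P_3: (11)(-4) − (4)(0) = -44
P_3→P_1: (4)(-6) − (-2)(-4) = -32
Σ = -10
Area = |Σ|/2 = 5.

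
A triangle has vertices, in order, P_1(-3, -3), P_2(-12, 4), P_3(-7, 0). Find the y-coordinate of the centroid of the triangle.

Apply Gauss's area formula. First the cross-terms c_i = x_i·y_{i+1} − x_{i+1}·y_i:
  -48, 28, 21  ⇒  2A = 1, A = 0.5.
Then Σ (y_i + y_{i+1})·c_i = 1, so ȳ = 1 / (6·0.5) = 1/3.

1/3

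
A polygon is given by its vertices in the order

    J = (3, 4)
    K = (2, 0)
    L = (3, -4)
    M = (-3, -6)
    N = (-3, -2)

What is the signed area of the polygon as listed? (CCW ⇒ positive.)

Apply the surveyor's formula: 2A = Σ (x_i·y_{i+1} − x_{i+1}·y_i), indices taken mod 5.
Cross-terms: -8, -8, -30, -12, -6  ⇒  Σ = -64
Signed area = Σ/2 = -32 (negative ⇒ clockwise traversal).

-32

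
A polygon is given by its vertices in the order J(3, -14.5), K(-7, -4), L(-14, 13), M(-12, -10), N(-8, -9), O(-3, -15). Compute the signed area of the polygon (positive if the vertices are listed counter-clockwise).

122.5

Apply the shoelace formula: 2A = Σ (x_i·y_{i+1} − x_{i+1}·y_i), indices taken mod 6.
J→K: (3)(-4) − (-7)(-14.5) = -113.5
K→L: (-7)(13) − (-14)(-4) = -147
L→M: (-14)(-10) − (-12)(13) = 296
M→N: (-12)(-9) − (-8)(-10) = 28
N→O: (-8)(-15) − (-3)(-9) = 93
O→J: (-3)(-14.5) − (3)(-15) = 88.5
Σ = 245
Signed area = Σ/2 = 122.5 (positive ⇒ counter-clockwise traversal).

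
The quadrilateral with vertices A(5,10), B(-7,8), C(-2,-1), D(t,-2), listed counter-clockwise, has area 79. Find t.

Write out the shoelace sum; only the two edges meeting at D involve t:
2·Area = [((-2)·(-2) − t·(-1)) + (t·10 − 5·(-2))] + 133
       = 11·t + 147 = 158
⇒ t = 1.

1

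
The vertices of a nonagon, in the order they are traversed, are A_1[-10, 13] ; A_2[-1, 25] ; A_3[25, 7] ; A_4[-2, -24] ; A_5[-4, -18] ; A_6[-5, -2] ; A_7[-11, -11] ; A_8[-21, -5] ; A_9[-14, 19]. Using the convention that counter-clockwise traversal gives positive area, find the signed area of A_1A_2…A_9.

-1100.5

Apply the surveyor's formula: 2A = Σ (x_i·y_{i+1} − x_{i+1}·y_i), indices taken mod 9.
A_1→A_2: (-10)(25) − (-1)(13) = -237
A_2→A_3: (-1)(7) − (25)(25) = -632
A_3→A_4: (25)(-24) − (-2)(7) = -586
A_4→A_5: (-2)(-18) − (-4)(-24) = -60
A_5→A_6: (-4)(-2) − (-5)(-18) = -82
A_6→A_7: (-5)(-11) − (-11)(-2) = 33
A_7→A_8: (-11)(-5) − (-21)(-11) = -176
A_8→A_9: (-21)(19) − (-14)(-5) = -469
A_9→A_1: (-14)(13) − (-10)(19) = 8
Σ = -2201
Signed area = Σ/2 = -1100.5 (negative ⇒ clockwise traversal).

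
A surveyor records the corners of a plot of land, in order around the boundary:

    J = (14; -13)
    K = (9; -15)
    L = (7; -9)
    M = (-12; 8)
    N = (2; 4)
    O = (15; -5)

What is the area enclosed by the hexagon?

Apply Gauss's area formula: 2A = Σ (x_i·y_{i+1} − x_{i+1}·y_i), indices taken mod 6.
Σ = (-93) + (24) + (-52) + (-64) + (-70) + (-125) = -380
Area = |Σ|/2 = 190.

190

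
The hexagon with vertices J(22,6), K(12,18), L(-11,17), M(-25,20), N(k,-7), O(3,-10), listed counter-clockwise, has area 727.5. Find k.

The doubled signed area Σ (x_i y_{i+1} − x_{i+1} y_i) is linear in k.
With k=0 it equals 1365; the coefficient of k is -30 (from the two edges through N).
So -30·k + 1365 = 2·727.5 = 1455 ⇒ k = -3.

-3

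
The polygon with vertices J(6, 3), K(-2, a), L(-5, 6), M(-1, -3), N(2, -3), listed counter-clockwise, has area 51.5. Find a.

The doubled signed area Σ (x_i y_{i+1} − x_{i+1} y_i) is linear in a.
With a=0 it equals 48; the coefficient of a is 11 (from the two edges through K).
So 11·a + 48 = 2·51.5 = 103 ⇒ a = 5.

5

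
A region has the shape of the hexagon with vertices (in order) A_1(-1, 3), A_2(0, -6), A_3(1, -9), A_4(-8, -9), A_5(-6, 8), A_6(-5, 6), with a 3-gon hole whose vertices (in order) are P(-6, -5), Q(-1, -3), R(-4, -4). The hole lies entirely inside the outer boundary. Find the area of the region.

95.5

Outer boundary:
Apply Gauss's area formula: 2A = Σ (x_i·y_{i+1} − x_{i+1}·y_i), indices taken mod 6.
A_1→A_2: (-1)(-6) − (0)(3) = 6
A_2→A_3: (0)(-9) − (1)(-6) = 6
A_3→A_4: (1)(-9) − (-8)(-9) = -81
A_4→A_5: (-8)(8) − (-6)(-9) = -118
A_5→A_6: (-6)(6) − (-5)(8) = 4
A_6→A_1: (-5)(3) − (-1)(6) = -9
Σ = -192
Area = |Σ|/2 = 96.
Hole:
Apply the surveyor's formula: 2A = Σ (x_i·y_{i+1} − x_{i+1}·y_i), indices taken mod 3.
Cross-terms: 13, -8, -4  ⇒  Σ = 1
Area = |Σ|/2 = 0.5.
Net area = 96 − 0.5 = 95.5.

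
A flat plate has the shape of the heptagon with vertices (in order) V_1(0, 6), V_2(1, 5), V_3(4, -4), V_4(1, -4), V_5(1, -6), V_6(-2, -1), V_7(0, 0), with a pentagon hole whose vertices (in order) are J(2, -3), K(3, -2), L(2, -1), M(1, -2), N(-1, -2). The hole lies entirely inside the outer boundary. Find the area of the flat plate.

Outer boundary:
Apply the surveyor's formula: 2A = Σ (x_i·y_{i+1} − x_{i+1}·y_i), indices taken mod 7.
Cross-terms: -6, -24, -12, -2, -13, 0, 0  ⇒  Σ = -57
Area = |Σ|/2 = 28.5.
Hole:
Σ = (5) + (1) + (-3) + (-4) + (7) = 6
Area = |Σ|/2 = 3.
Net area = 28.5 − 3 = 25.5.

25.5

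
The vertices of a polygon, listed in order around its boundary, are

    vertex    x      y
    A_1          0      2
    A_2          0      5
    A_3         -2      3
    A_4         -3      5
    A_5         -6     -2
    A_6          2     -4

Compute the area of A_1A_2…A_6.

Σ = (0) + (10) + (-1) + (36) + (28) + (4) = 77
Area = |Σ|/2 = 38.5.

38.5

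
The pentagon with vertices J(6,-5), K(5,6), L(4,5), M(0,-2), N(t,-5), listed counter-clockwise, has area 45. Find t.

-2

Write out the shoelace sum; only the two edges meeting at N involve t:
2·Area = [(0·(-5) − t·(-2)) + (t·(-5) − 6·(-5))] + 54
       = -3·t + 84 = 90
⇒ t = -2.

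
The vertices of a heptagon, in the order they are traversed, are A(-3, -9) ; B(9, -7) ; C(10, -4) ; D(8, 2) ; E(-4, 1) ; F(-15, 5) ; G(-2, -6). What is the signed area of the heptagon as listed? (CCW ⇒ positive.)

149.5

Apply Gauss's area formula: 2A = Σ (x_i·y_{i+1} − x_{i+1}·y_i), indices taken mod 7.
A→B: (-3)(-7) − (9)(-9) = 102
B→C: (9)(-4) − (10)(-7) = 34
C→D: (10)(2) − (8)(-4) = 52
D→E: (8)(1) − (-4)(2) = 16
E→F: (-4)(5) − (-15)(1) = -5
F→G: (-15)(-6) − (-2)(5) = 100
G→A: (-2)(-9) − (-3)(-6) = 0
Σ = 299
Signed area = Σ/2 = 149.5 (positive ⇒ counter-clockwise traversal).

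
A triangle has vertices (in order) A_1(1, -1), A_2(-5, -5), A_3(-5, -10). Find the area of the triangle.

Σ = (-10) + (25) + (15) = 30
Area = |Σ|/2 = 15.

15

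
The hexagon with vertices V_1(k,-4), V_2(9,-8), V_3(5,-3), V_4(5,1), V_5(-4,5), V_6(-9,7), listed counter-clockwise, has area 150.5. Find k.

Write out the shoelace sum; only the two edges meeting at V_1 involve k:
2·Area = [((-9)·(-4) − k·7) + (k·(-8) − 9·(-4))] + 79
       = -15·k + 151 = 301
⇒ k = -10.

-10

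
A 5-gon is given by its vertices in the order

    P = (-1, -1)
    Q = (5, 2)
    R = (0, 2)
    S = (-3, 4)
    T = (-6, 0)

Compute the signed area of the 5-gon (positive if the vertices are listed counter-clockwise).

24.5

Apply the surveyor's formula: 2A = Σ (x_i·y_{i+1} − x_{i+1}·y_i), indices taken mod 5.
P→Q: (-1)(2) − (5)(-1) = 3
Q→R: (5)(2) − (0)(2) = 10
R→S: (0)(4) − (-3)(2) = 6
S→T: (-3)(0) − (-6)(4) = 24
T→P: (-6)(-1) − (-1)(0) = 6
Σ = 49
Signed area = Σ/2 = 24.5 (positive ⇒ counter-clockwise traversal).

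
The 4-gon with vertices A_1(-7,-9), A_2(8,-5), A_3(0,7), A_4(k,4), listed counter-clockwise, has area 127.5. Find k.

-4

The doubled signed area Σ (x_i y_{i+1} − x_{i+1} y_i) is linear in k.
With k=0 it equals 191; the coefficient of k is -16 (from the two edges through A_4).
So -16·k + 191 = 2·127.5 = 255 ⇒ k = -4.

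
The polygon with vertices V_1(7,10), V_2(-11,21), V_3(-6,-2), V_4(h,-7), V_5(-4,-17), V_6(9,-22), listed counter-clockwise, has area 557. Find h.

Write out the shoelace sum; only the two edges meeting at V_4 involve h:
2·Area = [((-6)·(-7) − h·(-2)) + (h·(-17) − (-4)·(-7))] + 890
       = -15·h + 904 = 1114
⇒ h = -14.

-14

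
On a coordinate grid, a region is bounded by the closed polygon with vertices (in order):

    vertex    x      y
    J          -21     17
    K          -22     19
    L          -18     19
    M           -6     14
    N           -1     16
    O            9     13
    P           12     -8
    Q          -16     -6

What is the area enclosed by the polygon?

Apply the surveyor's formula: 2A = Σ (x_i·y_{i+1} − x_{i+1}·y_i), indices taken mod 8.
J→K: (-21)(19) − (-22)(17) = -25
K→L: (-22)(19) − (-18)(19) = -76
L→M: (-18)(14) − (-6)(19) = -138
M→N: (-6)(16) − (-1)(14) = -82
N→O: (-1)(13) − (9)(16) = -157
O→P: (9)(-8) − (12)(13) = -228
P→Q: (12)(-6) − (-16)(-8) = -200
Q→J: (-16)(17) − (-21)(-6) = -398
Σ = -1304
Area = |Σ|/2 = 652.

652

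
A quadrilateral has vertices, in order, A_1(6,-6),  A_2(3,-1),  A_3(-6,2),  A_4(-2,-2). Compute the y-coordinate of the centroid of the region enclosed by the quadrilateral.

Apply the shoelace formula. First the cross-terms c_i = x_i·y_{i+1} − x_{i+1}·y_i:
  12, 0, 16, 24  ⇒  2A = 52, A = 26.
Then Σ (y_i + y_{i+1})·c_i = -276, so ȳ = -276 / (6·26) = -23/13.

-23/13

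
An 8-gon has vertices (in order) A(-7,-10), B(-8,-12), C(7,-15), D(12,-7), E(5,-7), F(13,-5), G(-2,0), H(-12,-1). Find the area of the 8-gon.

Cross-terms: 4, 204, 131, -49, 66, -10, 2, 113  ⇒  Σ = 461
Area = |Σ|/2 = 230.5.

230.5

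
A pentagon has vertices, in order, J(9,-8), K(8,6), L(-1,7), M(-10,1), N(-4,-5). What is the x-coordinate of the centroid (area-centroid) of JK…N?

Apply the shoelace (surveyor's) formula. First the cross-terms c_i = x_i·y_{i+1} − x_{i+1}·y_i:
  118, 62, 69, 54, 77  ⇒  2A = 380, A = 190.
Then Σ (x_i + x_{i+1})·c_i = 1310, so x̄ = 1310 / (6·190) = 131/114.

131/114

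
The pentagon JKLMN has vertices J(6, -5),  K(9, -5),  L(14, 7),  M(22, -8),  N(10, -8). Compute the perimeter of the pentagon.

50

|JK| = √((3)² + (0)²) = √9 = 3
|KL| = √((5)² + (12)²) = √169 = 13
|LM| = √((8)² + (-15)²) = √289 = 17
|MN| = √((-12)² + (0)²) = √144 = 12
|NJ| = √((-4)² + (3)²) = √25 = 5
Perimeter = 3 + 13 + 17 + 12 + 5 = 50.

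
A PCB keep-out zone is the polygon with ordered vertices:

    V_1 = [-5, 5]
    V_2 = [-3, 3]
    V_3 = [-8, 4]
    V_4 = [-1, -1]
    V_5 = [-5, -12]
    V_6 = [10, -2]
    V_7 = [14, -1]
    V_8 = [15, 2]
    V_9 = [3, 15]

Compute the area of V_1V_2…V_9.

Apply the shoelace (surveyor's) formula: 2A = Σ (x_i·y_{i+1} − x_{i+1}·y_i), indices taken mod 9.
Cross-terms: 0, 12, 12, 7, 130, 18, 43, 219, 90  ⇒  Σ = 531
Area = |Σ|/2 = 265.5.

265.5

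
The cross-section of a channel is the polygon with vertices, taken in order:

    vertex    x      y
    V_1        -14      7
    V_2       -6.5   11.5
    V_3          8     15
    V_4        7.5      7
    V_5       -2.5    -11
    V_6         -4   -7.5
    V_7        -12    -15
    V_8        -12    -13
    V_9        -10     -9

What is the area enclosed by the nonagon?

361.875

Apply the shoelace (surveyor's) formula: 2A = Σ (x_i·y_{i+1} − x_{i+1}·y_i), indices taken mod 9.
Σ = (-115.5) + (-189.5) + (-56.5) + (-65) + (-25.25) + (-30) + (-24) + (-22) + (-196) = -723.75
Area = |Σ|/2 = 361.875.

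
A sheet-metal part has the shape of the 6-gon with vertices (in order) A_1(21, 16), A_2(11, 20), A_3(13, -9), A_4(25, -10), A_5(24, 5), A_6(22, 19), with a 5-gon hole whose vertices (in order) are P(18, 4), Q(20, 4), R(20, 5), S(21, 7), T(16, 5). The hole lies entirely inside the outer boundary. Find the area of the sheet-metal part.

315

Outer boundary:
Apply the shoelace formula: 2A = Σ (x_i·y_{i+1} − x_{i+1}·y_i), indices taken mod 6.
Σ = (244) + (-359) + (95) + (365) + (346) + (-47) = 644
Area = |Σ|/2 = 322.
Hole:
Σ = (-8) + (20) + (35) + (-7) + (-26) = 14
Area = |Σ|/2 = 7.
Net area = 322 − 7 = 315.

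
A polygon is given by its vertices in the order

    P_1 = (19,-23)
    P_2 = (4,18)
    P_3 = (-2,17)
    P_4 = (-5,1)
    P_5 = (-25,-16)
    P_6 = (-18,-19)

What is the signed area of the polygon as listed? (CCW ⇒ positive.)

Apply the shoelace formula: 2A = Σ (x_i·y_{i+1} − x_{i+1}·y_i), indices taken mod 6.
Σ = (434) + (104) + (83) + (105) + (187) + (775) = 1688
Signed area = Σ/2 = 844 (positive ⇒ counter-clockwise traversal).

844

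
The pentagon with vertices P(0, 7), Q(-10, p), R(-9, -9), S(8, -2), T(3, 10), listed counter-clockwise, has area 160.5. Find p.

-4

The doubled signed area Σ (x_i y_{i+1} − x_{i+1} y_i) is linear in p.
With p=0 it equals 357; the coefficient of p is 9 (from the two edges through Q).
So 9·p + 357 = 2·160.5 = 321 ⇒ p = -4.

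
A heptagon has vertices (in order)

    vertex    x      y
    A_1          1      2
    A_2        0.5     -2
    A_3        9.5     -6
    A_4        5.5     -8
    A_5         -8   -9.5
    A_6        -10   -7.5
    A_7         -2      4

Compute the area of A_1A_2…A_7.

122.125

Apply the surveyor's formula: 2A = Σ (x_i·y_{i+1} − x_{i+1}·y_i), indices taken mod 7.
Σ = (-3) + (16) + (-43) + (-116.25) + (-35) + (-55) + (-8) = -244.25
Area = |Σ|/2 = 122.125.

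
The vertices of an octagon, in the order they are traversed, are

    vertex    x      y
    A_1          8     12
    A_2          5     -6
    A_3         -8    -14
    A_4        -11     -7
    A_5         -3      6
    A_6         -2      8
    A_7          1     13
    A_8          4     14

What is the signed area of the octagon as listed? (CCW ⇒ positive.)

-279.5

Apply the shoelace (surveyor's) formula: 2A = Σ (x_i·y_{i+1} − x_{i+1}·y_i), indices taken mod 8.
Σ = (-108) + (-118) + (-98) + (-87) + (-12) + (-34) + (-38) + (-64) = -559
Signed area = Σ/2 = -279.5 (negative ⇒ clockwise traversal).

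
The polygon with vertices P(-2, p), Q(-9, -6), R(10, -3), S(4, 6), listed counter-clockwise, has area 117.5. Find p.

4

The doubled signed area Σ (x_i y_{i+1} − x_{i+1} y_i) is linear in p.
With p=0 it equals 183; the coefficient of p is 13 (from the two edges through P).
So 13·p + 183 = 2·117.5 = 235 ⇒ p = 4.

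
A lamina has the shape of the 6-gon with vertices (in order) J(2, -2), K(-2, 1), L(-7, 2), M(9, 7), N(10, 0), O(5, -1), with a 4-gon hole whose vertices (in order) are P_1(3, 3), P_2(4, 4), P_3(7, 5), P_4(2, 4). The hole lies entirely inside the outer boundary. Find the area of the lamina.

Outer boundary:
Σ = (-2) + (3) + (-67) + (-70) + (-10) + (-8) = -154
Area = |Σ|/2 = 77.
Hole:
Apply the shoelace (surveyor's) formula: 2A = Σ (x_i·y_{i+1} − x_{i+1}·y_i), indices taken mod 4.
P_1→P_2: (3)(4) − (4)(3) = 0
P_2→P_3: (4)(5) − (7)(4) = -8
P_3→P_4: (7)(4) − (2)(5) = 18
P_4→P_1: (2)(3) − (3)(4) = -6
Σ = 4
Area = |Σ|/2 = 2.
Net area = 77 − 2 = 75.

75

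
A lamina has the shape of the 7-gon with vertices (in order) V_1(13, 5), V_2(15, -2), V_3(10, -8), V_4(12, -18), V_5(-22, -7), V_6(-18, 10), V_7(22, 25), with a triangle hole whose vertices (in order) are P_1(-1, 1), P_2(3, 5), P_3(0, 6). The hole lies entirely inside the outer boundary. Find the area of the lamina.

990

Outer boundary:
V_1→V_2: (13)(-2) − (15)(5) = -101
V_2→V_3: (15)(-8) − (10)(-2) = -100
V_3→V_4: (10)(-18) − (12)(-8) = -84
V_4→V_5: (12)(-7) − (-22)(-18) = -480
V_5→V_6: (-22)(10) − (-18)(-7) = -346
V_6→V_7: (-18)(25) − (22)(10) = -670
V_7→V_1: (22)(5) − (13)(25) = -215
Σ = -1996
Area = |Σ|/2 = 998.
Hole:
Apply the shoelace formula: 2A = Σ (x_i·y_{i+1} − x_{i+1}·y_i), indices taken mod 3.
Cross-terms: -8, 18, 6  ⇒  Σ = 16
Area = |Σ|/2 = 8.
Net area = 998 − 8 = 990.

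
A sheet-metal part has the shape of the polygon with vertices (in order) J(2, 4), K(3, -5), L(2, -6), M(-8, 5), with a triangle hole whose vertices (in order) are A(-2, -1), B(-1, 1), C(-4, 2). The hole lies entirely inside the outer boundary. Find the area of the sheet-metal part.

51.5

Outer boundary:
Apply the shoelace (surveyor's) formula: 2A = Σ (x_i·y_{i+1} − x_{i+1}·y_i), indices taken mod 4.
Σ = (-22) + (-8) + (-38) + (-42) = -110
Area = |Σ|/2 = 55.
Hole:
Apply the shoelace (surveyor's) formula: 2A = Σ (x_i·y_{i+1} − x_{i+1}·y_i), indices taken mod 3.
Σ = (-3) + (2) + (8) = 7
Area = |Σ|/2 = 3.5.
Net area = 55 − 3.5 = 51.5.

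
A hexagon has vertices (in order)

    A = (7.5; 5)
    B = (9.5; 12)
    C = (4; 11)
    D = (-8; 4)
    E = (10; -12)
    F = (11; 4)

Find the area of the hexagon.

228

Apply the shoelace (surveyor's) formula: 2A = Σ (x_i·y_{i+1} − x_{i+1}·y_i), indices taken mod 6.
Σ = (42.5) + (56.5) + (104) + (56) + (172) + (25) = 456
Area = |Σ|/2 = 228.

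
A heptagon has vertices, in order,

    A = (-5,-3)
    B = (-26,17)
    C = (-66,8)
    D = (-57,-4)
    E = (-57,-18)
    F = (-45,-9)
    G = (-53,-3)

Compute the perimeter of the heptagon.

|AB| = √((-21)² + (20)²) = √841 = 29
|BC| = √((-40)² + (-9)²) = √1681 = 41
|CD| = √((9)² + (-12)²) = √225 = 15
|DE| = √((0)² + (-14)²) = √196 = 14
|EF| = √((12)² + (9)²) = √225 = 15
|FG| = √((-8)² + (6)²) = √100 = 10
|GA| = √((48)² + (0)²) = √2304 = 48
Perimeter = 29 + 41 + 15 + 14 + 15 + 10 + 48 = 172.

172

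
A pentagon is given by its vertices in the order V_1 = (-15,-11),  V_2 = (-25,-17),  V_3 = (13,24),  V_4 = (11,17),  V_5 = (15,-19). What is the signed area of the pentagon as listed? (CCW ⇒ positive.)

-678

Apply the surveyor's formula: 2A = Σ (x_i·y_{i+1} − x_{i+1}·y_i), indices taken mod 5.
V_1→V_2: (-15)(-17) − (-25)(-11) = -20
V_2→V_3: (-25)(24) − (13)(-17) = -379
V_3→V_4: (13)(17) − (11)(24) = -43
V_4→V_5: (11)(-19) − (15)(17) = -464
V_5→V_1: (15)(-11) − (-15)(-19) = -450
Σ = -1356
Signed area = Σ/2 = -678 (negative ⇒ clockwise traversal).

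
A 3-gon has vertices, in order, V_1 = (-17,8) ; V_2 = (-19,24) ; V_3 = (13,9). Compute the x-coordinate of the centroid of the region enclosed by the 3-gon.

-23/3

Apply the surveyor's formula. First the cross-terms c_i = x_i·y_{i+1} − x_{i+1}·y_i:
  -256, -483, 257  ⇒  2A = -482, A = -241.
Then Σ (x_i + x_{i+1})·c_i = 11086, so x̄ = 11086 / (6·(-241)) = -23/3.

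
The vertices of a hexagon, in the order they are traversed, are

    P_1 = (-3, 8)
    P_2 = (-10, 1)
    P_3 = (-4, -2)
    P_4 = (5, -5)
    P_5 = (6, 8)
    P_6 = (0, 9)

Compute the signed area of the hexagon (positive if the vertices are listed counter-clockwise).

141

Apply the shoelace (surveyor's) formula: 2A = Σ (x_i·y_{i+1} − x_{i+1}·y_i), indices taken mod 6.
Cross-terms: 77, 24, 30, 70, 54, 27  ⇒  Σ = 282
Signed area = Σ/2 = 141 (positive ⇒ counter-clockwise traversal).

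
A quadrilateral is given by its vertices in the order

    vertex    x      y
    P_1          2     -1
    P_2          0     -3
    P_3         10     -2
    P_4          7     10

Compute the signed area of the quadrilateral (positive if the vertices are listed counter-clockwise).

55.5

Apply the shoelace (surveyor's) formula: 2A = Σ (x_i·y_{i+1} − x_{i+1}·y_i), indices taken mod 4.
P_1→P_2: (2)(-3) − (0)(-1) = -6
P_2→P_3: (0)(-2) − (10)(-3) = 30
P_3→P_4: (10)(10) − (7)(-2) = 114
P_4→P_1: (7)(-1) − (2)(10) = -27
Σ = 111
Signed area = Σ/2 = 55.5 (positive ⇒ counter-clockwise traversal).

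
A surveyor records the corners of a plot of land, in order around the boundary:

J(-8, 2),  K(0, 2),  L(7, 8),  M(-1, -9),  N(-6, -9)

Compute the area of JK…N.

Apply the shoelace formula: 2A = Σ (x_i·y_{i+1} − x_{i+1}·y_i), indices taken mod 5.
Σ = (-16) + (-14) + (-55) + (-45) + (-84) = -214
Area = |Σ|/2 = 107.

107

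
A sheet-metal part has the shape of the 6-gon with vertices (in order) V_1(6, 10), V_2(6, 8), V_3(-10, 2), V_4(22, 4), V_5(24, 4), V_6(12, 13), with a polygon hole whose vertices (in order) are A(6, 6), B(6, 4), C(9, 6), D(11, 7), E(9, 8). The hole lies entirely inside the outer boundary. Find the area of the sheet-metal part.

139

Outer boundary:
Apply the shoelace (surveyor's) formula: 2A = Σ (x_i·y_{i+1} − x_{i+1}·y_i), indices taken mod 6.
Cross-terms: -12, 92, -84, -8, 264, 42  ⇒  Σ = 294
Area = |Σ|/2 = 147.
Hole:
Apply the shoelace (surveyor's) formula: 2A = Σ (x_i·y_{i+1} − x_{i+1}·y_i), indices taken mod 5.
A→B: (6)(4) − (6)(6) = -12
B→C: (6)(6) − (9)(4) = 0
C→D: (9)(7) − (11)(6) = -3
D→E: (11)(8) − (9)(7) = 25
E→A: (9)(6) − (6)(8) = 6
Σ = 16
Area = |Σ|/2 = 8.
Net area = 147 − 8 = 139.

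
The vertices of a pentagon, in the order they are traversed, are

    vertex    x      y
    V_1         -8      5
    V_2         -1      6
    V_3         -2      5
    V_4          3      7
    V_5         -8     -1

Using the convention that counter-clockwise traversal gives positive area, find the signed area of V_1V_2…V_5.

-30

Apply Gauss's area formula: 2A = Σ (x_i·y_{i+1} − x_{i+1}·y_i), indices taken mod 5.
Σ = (-43) + (7) + (-29) + (53) + (-48) = -60
Signed area = Σ/2 = -30 (negative ⇒ clockwise traversal).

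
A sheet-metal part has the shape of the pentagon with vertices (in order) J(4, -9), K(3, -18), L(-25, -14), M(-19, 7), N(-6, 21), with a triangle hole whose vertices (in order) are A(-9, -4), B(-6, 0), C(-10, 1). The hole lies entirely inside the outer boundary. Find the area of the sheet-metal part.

673

Outer boundary:
J→K: (4)(-18) − (3)(-9) = -45
K→L: (3)(-14) − (-25)(-18) = -492
L→M: (-25)(7) − (-19)(-14) = -441
M→N: (-19)(21) − (-6)(7) = -357
N→J: (-6)(-9) − (4)(21) = -30
Σ = -1365
Area = |Σ|/2 = 682.5.
Hole:
A→B: (-9)(0) − (-6)(-4) = -24
B→C: (-6)(1) − (-10)(0) = -6
C→A: (-10)(-4) − (-9)(1) = 49
Σ = 19
Area = |Σ|/2 = 9.5.
Net area = 682.5 − 9.5 = 673.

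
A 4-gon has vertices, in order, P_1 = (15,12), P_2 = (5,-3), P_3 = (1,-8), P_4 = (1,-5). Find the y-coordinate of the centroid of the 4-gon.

-8/39

Apply the shoelace formula. First the cross-terms c_i = x_i·y_{i+1} − x_{i+1}·y_i:
  -105, -37, 3, 87  ⇒  2A = -52, A = -26.
Then Σ (y_i + y_{i+1})·c_i = 32, so ȳ = 32 / (6·(-26)) = -8/39.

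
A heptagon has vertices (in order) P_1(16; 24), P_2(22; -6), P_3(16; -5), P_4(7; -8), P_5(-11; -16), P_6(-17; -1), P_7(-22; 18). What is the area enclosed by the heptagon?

P_1→P_2: (16)(-6) − (22)(24) = -624
P_2→P_3: (22)(-5) − (16)(-6) = -14
P_3→P_4: (16)(-8) − (7)(-5) = -93
P_4→P_5: (7)(-16) − (-11)(-8) = -200
P_5→P_6: (-11)(-1) − (-17)(-16) = -261
P_6→P_7: (-17)(18) − (-22)(-1) = -328
P_7→P_1: (-22)(24) − (16)(18) = -816
Σ = -2336
Area = |Σ|/2 = 1168.

1168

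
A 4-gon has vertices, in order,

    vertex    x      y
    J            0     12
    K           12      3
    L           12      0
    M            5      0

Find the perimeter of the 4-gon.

|JK| = √((12)² + (-9)²) = √225 = 15
|KL| = √((0)² + (-3)²) = √9 = 3
|LM| = √((-7)² + (0)²) = √49 = 7
|MJ| = √((-5)² + (12)²) = √169 = 13
Perimeter = 15 + 3 + 7 + 13 = 38.

38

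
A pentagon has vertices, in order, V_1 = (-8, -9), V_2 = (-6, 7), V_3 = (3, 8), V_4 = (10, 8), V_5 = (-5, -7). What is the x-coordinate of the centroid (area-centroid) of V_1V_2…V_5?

Apply the surveyor's formula. First the cross-terms c_i = x_i·y_{i+1} − x_{i+1}·y_i:
  -110, -69, -56, -30, -11  ⇒  2A = -276, A = -138.
Then Σ (x_i + x_{i+1})·c_i = 1012, so x̄ = 1012 / (6·(-138)) = -11/9.

-11/9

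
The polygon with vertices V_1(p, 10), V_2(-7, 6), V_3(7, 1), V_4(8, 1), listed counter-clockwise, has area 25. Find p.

-10

Write out the shoelace sum; only the two edges meeting at V_1 involve p:
2·Area = [(8·10 − p·1) + (p·6 − (-7)·10)] + -50
       = 5·p + 100 = 50
⇒ p = -10.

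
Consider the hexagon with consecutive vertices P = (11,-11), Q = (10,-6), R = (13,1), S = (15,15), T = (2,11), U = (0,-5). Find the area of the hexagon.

Σ = (44) + (88) + (180) + (135) + (-10) + (55) = 492
Area = |Σ|/2 = 246.

246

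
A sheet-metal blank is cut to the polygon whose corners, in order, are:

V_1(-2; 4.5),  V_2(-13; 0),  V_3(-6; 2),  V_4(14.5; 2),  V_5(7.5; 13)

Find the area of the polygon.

112.375

Apply the surveyor's formula: 2A = Σ (x_i·y_{i+1} − x_{i+1}·y_i), indices taken mod 5.
Σ = (58.5) + (-26) + (-41) + (173.5) + (59.75) = 224.75
Area = |Σ|/2 = 112.375.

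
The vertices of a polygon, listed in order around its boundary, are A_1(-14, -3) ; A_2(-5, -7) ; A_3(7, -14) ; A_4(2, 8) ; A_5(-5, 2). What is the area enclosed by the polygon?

Σ = (83) + (119) + (84) + (44) + (43) = 373
Area = |Σ|/2 = 186.5.

186.5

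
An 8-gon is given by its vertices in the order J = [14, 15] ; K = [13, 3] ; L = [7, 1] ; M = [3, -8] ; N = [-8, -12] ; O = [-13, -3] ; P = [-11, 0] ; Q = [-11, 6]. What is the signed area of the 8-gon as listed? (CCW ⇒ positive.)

Apply the shoelace (surveyor's) formula: 2A = Σ (x_i·y_{i+1} − x_{i+1}·y_i), indices taken mod 8.
J→K: (14)(3) − (13)(15) = -153
K→L: (13)(1) − (7)(3) = -8
L→M: (7)(-8) − (3)(1) = -59
M→N: (3)(-12) − (-8)(-8) = -100
N→O: (-8)(-3) − (-13)(-12) = -132
O→P: (-13)(0) − (-11)(-3) = -33
P→Q: (-11)(6) − (-11)(0) = -66
Q→J: (-11)(15) − (14)(6) = -249
Σ = -800
Signed area = Σ/2 = -400 (negative ⇒ clockwise traversal).

-400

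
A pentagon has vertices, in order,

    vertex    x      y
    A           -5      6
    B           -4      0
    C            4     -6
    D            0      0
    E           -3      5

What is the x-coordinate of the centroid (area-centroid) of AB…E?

-272/165

Apply the shoelace (surveyor's) formula. First the cross-terms c_i = x_i·y_{i+1} − x_{i+1}·y_i:
  24, 24, 0, 0, 7  ⇒  2A = 55, A = 27.5.
Then Σ (x_i + x_{i+1})·c_i = -272, so x̄ = -272 / (6·27.5) = -272/165.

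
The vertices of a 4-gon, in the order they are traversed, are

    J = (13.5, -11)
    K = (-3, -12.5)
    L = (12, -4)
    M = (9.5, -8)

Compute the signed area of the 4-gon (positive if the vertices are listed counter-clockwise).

-47.125

Σ = (-201.75) + (162) + (-58) + (3.5) = -94.25
Signed area = Σ/2 = -47.125 (negative ⇒ clockwise traversal).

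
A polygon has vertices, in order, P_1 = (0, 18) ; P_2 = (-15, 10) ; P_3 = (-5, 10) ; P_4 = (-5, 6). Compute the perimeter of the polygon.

44

|P_1P_2| = √((-15)² + (-8)²) = √289 = 17
|P_2P_3| = √((10)² + (0)²) = √100 = 10
|P_3P_4| = √((0)² + (-4)²) = √16 = 4
|P_4P_1| = √((5)² + (12)²) = √169 = 13
Perimeter = 17 + 10 + 4 + 13 = 44.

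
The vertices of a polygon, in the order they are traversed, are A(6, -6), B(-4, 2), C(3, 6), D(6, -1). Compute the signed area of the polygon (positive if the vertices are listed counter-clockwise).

-55.5

Apply the shoelace (surveyor's) formula: 2A = Σ (x_i·y_{i+1} − x_{i+1}·y_i), indices taken mod 4.
Σ = (-12) + (-30) + (-39) + (-30) = -111
Signed area = Σ/2 = -55.5 (negative ⇒ clockwise traversal).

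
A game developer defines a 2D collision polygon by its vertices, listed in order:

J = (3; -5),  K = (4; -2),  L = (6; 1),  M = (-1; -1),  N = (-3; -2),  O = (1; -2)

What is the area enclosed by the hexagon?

16.5

Apply the shoelace formula: 2A = Σ (x_i·y_{i+1} − x_{i+1}·y_i), indices taken mod 6.
Σ = (14) + (16) + (-5) + (-1) + (8) + (1) = 33
Area = |Σ|/2 = 16.5.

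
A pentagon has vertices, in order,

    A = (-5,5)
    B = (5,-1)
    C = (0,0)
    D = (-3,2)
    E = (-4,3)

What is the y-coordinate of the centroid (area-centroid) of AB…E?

125/78

Apply the shoelace (surveyor's) formula. First the cross-terms c_i = x_i·y_{i+1} − x_{i+1}·y_i:
  -20, 0, 0, -1, -5  ⇒  2A = -26, A = -13.
Then Σ (y_i + y_{i+1})·c_i = -125, so ȳ = -125 / (6·(-13)) = 125/78.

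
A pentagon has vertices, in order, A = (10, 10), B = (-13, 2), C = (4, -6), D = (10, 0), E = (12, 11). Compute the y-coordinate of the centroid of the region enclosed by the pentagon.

2.15

Apply the shoelace formula. First the cross-terms c_i = x_i·y_{i+1} − x_{i+1}·y_i:
  150, 70, 60, 110, 10  ⇒  2A = 400, A = 200.
Then Σ (y_i + y_{i+1})·c_i = 2580, so ȳ = 2580 / (6·200) = 2.15.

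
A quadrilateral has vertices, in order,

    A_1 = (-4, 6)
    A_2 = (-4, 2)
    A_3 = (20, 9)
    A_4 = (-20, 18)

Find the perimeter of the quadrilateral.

|A_1A_2| = √((0)² + (-4)²) = √16 = 4
|A_2A_3| = √((24)² + (7)²) = √625 = 25
|A_3A_4| = √((-40)² + (9)²) = √1681 = 41
|A_4A_1| = √((16)² + (-12)²) = √400 = 20
Perimeter = 4 + 25 + 41 + 20 = 90.

90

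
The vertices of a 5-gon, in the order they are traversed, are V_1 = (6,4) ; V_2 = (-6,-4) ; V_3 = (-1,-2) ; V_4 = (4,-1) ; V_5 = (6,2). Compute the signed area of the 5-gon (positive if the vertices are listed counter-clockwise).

Apply Gauss's area formula: 2A = Σ (x_i·y_{i+1} − x_{i+1}·y_i), indices taken mod 5.
Σ = (0) + (8) + (9) + (14) + (12) = 43
Signed area = Σ/2 = 21.5 (positive ⇒ counter-clockwise traversal).

21.5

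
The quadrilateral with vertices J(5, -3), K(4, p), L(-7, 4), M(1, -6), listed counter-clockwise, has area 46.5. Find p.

0

Write out the shoelace sum; only the two edges meeting at K involve p:
2·Area = [(5·p − 4·(-3)) + (4·4 − (-7)·p)] + 65
       = 12·p + 93 = 93
⇒ p = 0.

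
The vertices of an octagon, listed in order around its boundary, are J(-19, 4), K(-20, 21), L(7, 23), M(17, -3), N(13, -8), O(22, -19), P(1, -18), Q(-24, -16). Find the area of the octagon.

1365.5

Σ = (-319) + (-607) + (-412) + (-97) + (-71) + (-377) + (-448) + (-400) = -2731
Area = |Σ|/2 = 1365.5.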